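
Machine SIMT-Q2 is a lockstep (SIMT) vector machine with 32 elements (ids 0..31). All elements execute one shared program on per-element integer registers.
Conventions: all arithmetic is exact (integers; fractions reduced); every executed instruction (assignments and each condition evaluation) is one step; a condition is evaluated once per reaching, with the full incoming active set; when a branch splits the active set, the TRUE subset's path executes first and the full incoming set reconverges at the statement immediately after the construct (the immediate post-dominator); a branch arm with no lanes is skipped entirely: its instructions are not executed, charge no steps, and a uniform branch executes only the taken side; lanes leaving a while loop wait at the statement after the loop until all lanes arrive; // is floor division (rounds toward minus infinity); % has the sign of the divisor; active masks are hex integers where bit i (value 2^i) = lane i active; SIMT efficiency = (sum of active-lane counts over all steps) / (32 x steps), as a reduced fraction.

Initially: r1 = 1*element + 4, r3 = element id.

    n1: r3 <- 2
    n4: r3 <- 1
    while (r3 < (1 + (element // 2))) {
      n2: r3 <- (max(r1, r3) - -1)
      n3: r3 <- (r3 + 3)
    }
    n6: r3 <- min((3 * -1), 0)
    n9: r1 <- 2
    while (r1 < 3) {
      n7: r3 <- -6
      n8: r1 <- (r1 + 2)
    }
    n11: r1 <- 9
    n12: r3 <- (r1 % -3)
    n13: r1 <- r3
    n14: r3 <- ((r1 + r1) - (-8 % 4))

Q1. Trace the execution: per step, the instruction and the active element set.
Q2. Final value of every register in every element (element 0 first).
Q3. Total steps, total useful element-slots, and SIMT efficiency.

step 0: r3 <- 2                      0xffffffff
step 1: r3 <- 1                      0xffffffff
step 2: eval (r3 < (1 + (element // 2))) 0xffffffff
step 3: r3 <- (max(r1, r3) - -1)     0xfffffffc
step 4: r3 <- (r3 + 3)               0xfffffffc
step 5: eval (r3 < (1 + (element // 2))) 0xfffffffc
step 6: r3 <- min((3 * -1), 0)       0xffffffff
step 7: r1 <- 2                      0xffffffff
step 8: eval (r1 < 3)                0xffffffff
step 9: r3 <- -6                     0xffffffff
step 10: r1 <- (r1 + 2)               0xffffffff
step 11: eval (r1 < 3)                0xffffffff
step 12: r1 <- 9                      0xffffffff
step 13: r3 <- (r1 % -3)              0xffffffff
step 14: r1 <- r3                     0xffffffff
step 15: r3 <- ((r1 + r1) - (-8 % 4)) 0xffffffff

Answer: 16 steps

r1: 0,0,0,0,0,0,0,0,0,0,0,0,0,0,0,0,0,0,0,0,0,0,0,0,0,0,0,0,0,0,0,0
r3: 0,0,0,0,0,0,0,0,0,0,0,0,0,0,0,0,0,0,0,0,0,0,0,0,0,0,0,0,0,0,0,0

steps = 16; useful = 506; efficiency = 506/512 = 253/256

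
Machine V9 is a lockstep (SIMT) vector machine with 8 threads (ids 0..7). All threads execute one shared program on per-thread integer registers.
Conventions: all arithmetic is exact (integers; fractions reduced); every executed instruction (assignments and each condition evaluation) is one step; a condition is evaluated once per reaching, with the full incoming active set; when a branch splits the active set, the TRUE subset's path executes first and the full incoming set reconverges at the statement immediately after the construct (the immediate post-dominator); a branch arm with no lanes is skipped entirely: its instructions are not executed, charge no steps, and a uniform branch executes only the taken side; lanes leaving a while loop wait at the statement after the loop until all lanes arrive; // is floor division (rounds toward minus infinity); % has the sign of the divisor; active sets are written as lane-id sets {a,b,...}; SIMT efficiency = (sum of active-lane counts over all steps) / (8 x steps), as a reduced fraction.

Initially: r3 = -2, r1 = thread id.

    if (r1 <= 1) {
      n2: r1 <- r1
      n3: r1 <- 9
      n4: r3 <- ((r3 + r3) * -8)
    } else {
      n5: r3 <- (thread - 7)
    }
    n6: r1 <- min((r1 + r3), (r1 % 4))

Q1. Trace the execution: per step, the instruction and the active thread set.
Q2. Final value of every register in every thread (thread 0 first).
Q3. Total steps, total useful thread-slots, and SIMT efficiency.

step 0: eval (r1 <= 1)               {0,1,2,3,4,5,6,7}
step 1: r1 <- r1                     {0,1}
step 2: r1 <- 9                      {0,1}
step 3: r3 <- ((r3 + r3) * -8)       {0,1}
step 4: r3 <- (thread - 7)           {2,3,4,5,6,7}
step 5: r1 <- min((r1 + r3), (r1 % 4)) {0,1,2,3,4,5,6,7}

Answer: 6 steps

r3: 32,32,-5,-4,-3,-2,-1,0
r1: 1,1,-3,-1,0,1,2,3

steps = 6; useful = 28; efficiency = 28/48 = 7/12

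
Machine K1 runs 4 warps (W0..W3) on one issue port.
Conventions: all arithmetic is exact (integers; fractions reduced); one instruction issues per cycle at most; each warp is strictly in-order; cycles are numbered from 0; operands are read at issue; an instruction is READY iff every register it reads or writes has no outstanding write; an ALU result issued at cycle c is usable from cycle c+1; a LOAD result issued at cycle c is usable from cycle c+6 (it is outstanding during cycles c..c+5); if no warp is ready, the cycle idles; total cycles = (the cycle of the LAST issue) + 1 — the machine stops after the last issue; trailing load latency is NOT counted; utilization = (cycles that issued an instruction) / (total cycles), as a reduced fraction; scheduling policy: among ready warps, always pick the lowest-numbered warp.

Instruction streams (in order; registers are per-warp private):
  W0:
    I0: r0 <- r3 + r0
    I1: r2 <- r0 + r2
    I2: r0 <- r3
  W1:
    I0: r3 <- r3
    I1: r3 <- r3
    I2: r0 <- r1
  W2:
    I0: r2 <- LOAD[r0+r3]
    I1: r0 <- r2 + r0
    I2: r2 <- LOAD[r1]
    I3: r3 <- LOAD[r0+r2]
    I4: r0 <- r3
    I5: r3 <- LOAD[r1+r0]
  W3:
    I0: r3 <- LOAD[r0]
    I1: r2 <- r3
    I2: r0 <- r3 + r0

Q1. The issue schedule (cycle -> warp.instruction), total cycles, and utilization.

cycle 0: W0.I0
cycle 1: W0.I1
cycle 2: W0.I2
cycle 3: W1.I0
cycle 4: W1.I1
cycle 5: W1.I2
cycle 6: W2.I0
cycle 7: W3.I0
cycle 8: idle
cycle 9: idle
cycle 10: idle
cycle 11: idle
cycle 12: W2.I1
cycle 13: W2.I2
cycle 14: W3.I1
cycle 15: W3.I2
cycle 16: idle
cycle 17: idle
cycle 18: idle
cycle 19: W2.I3
cycle 20: idle
cycle 21: idle
cycle 22: idle
cycle 23: idle
cycle 24: idle
cycle 25: W2.I4
cycle 26: W2.I5

Answer: 27 cycles, utilization 5/9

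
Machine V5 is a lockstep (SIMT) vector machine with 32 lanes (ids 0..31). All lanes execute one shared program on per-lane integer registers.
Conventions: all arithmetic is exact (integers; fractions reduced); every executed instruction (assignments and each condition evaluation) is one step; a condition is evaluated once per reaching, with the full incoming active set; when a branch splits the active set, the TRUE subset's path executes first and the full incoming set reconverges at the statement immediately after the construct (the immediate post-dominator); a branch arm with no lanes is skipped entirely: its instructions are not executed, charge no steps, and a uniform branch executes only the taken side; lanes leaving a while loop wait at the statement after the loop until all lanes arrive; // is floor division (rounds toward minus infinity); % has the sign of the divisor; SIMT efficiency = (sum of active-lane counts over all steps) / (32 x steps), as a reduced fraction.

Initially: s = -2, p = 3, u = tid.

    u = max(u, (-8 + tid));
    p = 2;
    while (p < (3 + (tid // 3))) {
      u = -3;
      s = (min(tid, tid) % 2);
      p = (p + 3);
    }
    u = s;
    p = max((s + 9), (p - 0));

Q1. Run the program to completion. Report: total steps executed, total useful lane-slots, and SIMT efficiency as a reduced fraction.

Answer: 21 steps, 456 useful, 19/28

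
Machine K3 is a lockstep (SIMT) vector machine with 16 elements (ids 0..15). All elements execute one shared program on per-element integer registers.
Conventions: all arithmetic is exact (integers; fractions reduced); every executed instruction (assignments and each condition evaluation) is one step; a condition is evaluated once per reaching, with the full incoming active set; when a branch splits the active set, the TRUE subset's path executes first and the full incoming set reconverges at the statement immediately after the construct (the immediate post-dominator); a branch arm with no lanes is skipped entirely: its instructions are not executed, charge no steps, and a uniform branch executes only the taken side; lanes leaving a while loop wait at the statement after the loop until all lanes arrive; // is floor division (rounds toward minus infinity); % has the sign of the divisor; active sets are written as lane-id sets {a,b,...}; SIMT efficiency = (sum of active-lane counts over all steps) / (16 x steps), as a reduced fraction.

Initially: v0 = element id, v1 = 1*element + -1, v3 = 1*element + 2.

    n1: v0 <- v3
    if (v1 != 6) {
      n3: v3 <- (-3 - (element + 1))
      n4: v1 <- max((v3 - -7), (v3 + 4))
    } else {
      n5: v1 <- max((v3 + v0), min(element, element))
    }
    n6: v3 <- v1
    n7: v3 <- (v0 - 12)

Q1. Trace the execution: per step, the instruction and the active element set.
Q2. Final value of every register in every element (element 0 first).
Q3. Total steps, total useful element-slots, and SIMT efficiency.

step 0: v0 <- v3                     {0,1,2,3,4,5,6,7,8,9,10,11,12,13,14,15}
step 1: eval (v1 != 6)               {0,1,2,3,4,5,6,7,8,9,10,11,12,13,14,15}
step 2: v3 <- (-3 - (element + 1))   {0,1,2,3,4,5,6,8,9,10,11,12,13,14,15}
step 3: v1 <- max((v3 - -7), (v3 + 4)) {0,1,2,3,4,5,6,8,9,10,11,12,13,14,15}
step 4: v1 <- max((v3 + v0), min(element, element)) {7}
step 5: v3 <- v1                     {0,1,2,3,4,5,6,7,8,9,10,11,12,13,14,15}
step 6: v3 <- (v0 - 12)              {0,1,2,3,4,5,6,7,8,9,10,11,12,13,14,15}

Answer: 7 steps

v0: 2,3,4,5,6,7,8,9,10,11,12,13,14,15,16,17
v1: 3,2,1,0,-1,-2,-3,18,-5,-6,-7,-8,-9,-10,-11,-12
v3: -10,-9,-8,-7,-6,-5,-4,-3,-2,-1,0,1,2,3,4,5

steps = 7; useful = 95; efficiency = 95/112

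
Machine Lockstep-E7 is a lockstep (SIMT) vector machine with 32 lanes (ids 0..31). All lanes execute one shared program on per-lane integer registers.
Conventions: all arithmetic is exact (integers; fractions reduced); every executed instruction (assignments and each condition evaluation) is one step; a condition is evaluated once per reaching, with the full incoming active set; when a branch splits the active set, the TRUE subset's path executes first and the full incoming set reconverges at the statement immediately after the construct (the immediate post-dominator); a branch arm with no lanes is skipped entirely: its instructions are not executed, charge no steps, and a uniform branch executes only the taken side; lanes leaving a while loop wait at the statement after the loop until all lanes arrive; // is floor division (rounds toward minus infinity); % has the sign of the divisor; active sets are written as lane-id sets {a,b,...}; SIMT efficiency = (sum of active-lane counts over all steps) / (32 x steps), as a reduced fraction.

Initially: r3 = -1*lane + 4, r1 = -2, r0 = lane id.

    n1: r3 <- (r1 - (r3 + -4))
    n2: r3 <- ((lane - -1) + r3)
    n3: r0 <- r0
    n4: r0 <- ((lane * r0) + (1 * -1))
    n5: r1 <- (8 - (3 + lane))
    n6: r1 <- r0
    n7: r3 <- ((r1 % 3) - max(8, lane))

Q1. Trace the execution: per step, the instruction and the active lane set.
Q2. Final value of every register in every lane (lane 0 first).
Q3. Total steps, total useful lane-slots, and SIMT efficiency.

step 0: r3 <- (r1 - (r3 + -4))       {0,1,2,3,4,5,6,7,8,9,10,11,12,13,14,15,16,17,18,19,20,21,22,23,24,25,26,27,28,29,30,31}
step 1: r3 <- ((lane - -1) + r3)     {0,1,2,3,4,5,6,7,8,9,10,11,12,13,14,15,16,17,18,19,20,21,22,23,24,25,26,27,28,29,30,31}
step 2: r0 <- r0                     {0,1,2,3,4,5,6,7,8,9,10,11,12,13,14,15,16,17,18,19,20,21,22,23,24,25,26,27,28,29,30,31}
step 3: r0 <- ((lane * r0) + (1 * -1)) {0,1,2,3,4,5,6,7,8,9,10,11,12,13,14,15,16,17,18,19,20,21,22,23,24,25,26,27,28,29,30,31}
step 4: r1 <- (8 - (3 + lane))       {0,1,2,3,4,5,6,7,8,9,10,11,12,13,14,15,16,17,18,19,20,21,22,23,24,25,26,27,28,29,30,31}
step 5: r1 <- r0                     {0,1,2,3,4,5,6,7,8,9,10,11,12,13,14,15,16,17,18,19,20,21,22,23,24,25,26,27,28,29,30,31}
step 6: r3 <- ((r1 % 3) - max(8, lane)) {0,1,2,3,4,5,6,7,8,9,10,11,12,13,14,15,16,17,18,19,20,21,22,23,24,25,26,27,28,29,30,31}

Answer: 7 steps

r3: -6,-8,-8,-6,-8,-8,-6,-8,-8,-7,-10,-11,-10,-13,-14,-13,-16,-17,-16,-19,-20,-19,-22,-23,-22,-25,-26,-25,-28,-29,-28,-31
r1: -1,0,3,8,15,24,35,48,63,80,99,120,143,168,195,224,255,288,323,360,399,440,483,528,575,624,675,728,783,840,899,960
r0: -1,0,3,8,15,24,35,48,63,80,99,120,143,168,195,224,255,288,323,360,399,440,483,528,575,624,675,728,783,840,899,960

steps = 7; useful = 224; efficiency = 224/224 = 1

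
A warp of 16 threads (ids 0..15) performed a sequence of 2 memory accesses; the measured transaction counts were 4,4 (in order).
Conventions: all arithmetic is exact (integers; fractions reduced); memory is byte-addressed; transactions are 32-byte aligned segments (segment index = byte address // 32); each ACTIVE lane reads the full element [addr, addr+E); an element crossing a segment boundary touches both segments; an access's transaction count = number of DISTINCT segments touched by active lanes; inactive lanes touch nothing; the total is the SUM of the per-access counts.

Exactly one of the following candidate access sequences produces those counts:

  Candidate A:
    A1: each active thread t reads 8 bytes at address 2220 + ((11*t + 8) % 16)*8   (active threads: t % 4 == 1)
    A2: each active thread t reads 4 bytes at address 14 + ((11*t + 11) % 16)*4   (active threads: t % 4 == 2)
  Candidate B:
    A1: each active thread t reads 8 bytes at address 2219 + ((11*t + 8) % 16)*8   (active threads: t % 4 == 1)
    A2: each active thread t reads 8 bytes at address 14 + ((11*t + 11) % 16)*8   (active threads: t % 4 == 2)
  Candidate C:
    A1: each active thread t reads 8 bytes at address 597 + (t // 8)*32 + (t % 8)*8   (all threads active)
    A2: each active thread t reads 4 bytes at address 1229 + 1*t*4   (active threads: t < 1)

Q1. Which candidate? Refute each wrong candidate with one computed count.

A: A2 gives 3 transactions, not 4
C: A2 gives 1 transaction, not 4
B: all counts match (4,4)

Answer: B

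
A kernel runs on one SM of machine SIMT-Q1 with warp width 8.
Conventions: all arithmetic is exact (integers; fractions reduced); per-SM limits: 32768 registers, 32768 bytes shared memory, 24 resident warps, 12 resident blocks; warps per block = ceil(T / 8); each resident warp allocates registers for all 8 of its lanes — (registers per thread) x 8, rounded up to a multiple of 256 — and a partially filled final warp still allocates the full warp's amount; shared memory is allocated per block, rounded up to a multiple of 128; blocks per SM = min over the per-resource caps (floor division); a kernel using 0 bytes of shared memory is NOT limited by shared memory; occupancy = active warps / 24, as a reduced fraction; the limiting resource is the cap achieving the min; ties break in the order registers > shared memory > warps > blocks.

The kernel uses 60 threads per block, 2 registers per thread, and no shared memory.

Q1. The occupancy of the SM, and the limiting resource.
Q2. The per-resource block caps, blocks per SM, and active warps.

Answer: occupancy 1, limited by warps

registers: 16 blocks
shared memory: no limit (kernel uses none)
warps: 3 blocks
blocks: 12 blocks

Answer: 3 blocks, 24 active warps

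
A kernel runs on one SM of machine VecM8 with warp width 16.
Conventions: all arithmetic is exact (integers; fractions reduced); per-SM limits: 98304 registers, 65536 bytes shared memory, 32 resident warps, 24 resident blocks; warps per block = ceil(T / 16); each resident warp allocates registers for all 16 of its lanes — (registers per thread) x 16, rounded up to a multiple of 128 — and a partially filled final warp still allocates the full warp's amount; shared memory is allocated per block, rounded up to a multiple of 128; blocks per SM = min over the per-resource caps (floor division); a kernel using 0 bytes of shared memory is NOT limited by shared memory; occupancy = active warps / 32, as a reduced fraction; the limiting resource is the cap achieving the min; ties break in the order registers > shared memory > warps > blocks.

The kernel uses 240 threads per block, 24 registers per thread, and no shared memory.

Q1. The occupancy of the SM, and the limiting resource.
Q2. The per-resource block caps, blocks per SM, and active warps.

Answer: occupancy 15/16, limited by warps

registers: 17 blocks
shared memory: no limit (kernel uses none)
warps: 2 blocks
blocks: 24 blocks

Answer: 2 blocks, 30 active warps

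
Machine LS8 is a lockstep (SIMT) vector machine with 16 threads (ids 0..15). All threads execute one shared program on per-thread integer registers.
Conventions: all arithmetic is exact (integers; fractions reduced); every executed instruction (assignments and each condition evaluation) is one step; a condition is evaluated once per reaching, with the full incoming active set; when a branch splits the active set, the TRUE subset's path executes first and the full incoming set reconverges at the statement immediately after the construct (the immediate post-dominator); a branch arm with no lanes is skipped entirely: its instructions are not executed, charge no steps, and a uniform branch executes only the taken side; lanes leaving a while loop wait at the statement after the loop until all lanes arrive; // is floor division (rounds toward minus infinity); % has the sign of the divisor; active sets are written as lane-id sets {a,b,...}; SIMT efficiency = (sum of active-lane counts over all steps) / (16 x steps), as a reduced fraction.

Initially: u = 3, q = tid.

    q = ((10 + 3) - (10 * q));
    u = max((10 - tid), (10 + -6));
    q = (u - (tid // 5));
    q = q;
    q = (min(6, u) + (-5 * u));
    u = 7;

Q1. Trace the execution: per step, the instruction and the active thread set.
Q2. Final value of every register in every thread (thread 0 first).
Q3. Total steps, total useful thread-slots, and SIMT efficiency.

step 0: q <- ((10 + 3) - (10 * q))   {0,1,2,3,4,5,6,7,8,9,10,11,12,13,14,15}
step 1: u <- max((10 - tid), (10 + -6)) {0,1,2,3,4,5,6,7,8,9,10,11,12,13,14,15}
step 2: q <- (u - (tid // 5))        {0,1,2,3,4,5,6,7,8,9,10,11,12,13,14,15}
step 3: q <- q                       {0,1,2,3,4,5,6,7,8,9,10,11,12,13,14,15}
step 4: q <- (min(6, u) + (-5 * u))  {0,1,2,3,4,5,6,7,8,9,10,11,12,13,14,15}
step 5: u <- 7                       {0,1,2,3,4,5,6,7,8,9,10,11,12,13,14,15}

Answer: 6 steps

u: 7,7,7,7,7,7,7,7,7,7,7,7,7,7,7,7
q: -44,-39,-34,-29,-24,-20,-16,-16,-16,-16,-16,-16,-16,-16,-16,-16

steps = 6; useful = 96; efficiency = 96/96 = 1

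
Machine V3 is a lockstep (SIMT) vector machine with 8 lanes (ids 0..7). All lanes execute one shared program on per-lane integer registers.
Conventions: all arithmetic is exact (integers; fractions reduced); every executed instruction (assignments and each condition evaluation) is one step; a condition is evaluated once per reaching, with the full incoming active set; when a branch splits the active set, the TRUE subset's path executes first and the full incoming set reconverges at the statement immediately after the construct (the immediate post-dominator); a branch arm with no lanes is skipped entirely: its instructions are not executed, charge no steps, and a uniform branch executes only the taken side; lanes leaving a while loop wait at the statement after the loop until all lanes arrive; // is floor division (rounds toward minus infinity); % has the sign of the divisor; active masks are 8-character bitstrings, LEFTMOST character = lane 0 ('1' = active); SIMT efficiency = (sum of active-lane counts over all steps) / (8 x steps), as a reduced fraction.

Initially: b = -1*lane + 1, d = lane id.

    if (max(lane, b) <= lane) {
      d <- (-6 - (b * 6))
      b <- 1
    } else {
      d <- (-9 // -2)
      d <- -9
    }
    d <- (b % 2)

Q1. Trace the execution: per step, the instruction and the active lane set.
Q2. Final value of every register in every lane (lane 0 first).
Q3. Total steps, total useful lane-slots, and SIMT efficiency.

step 0: eval (max(lane, b) <= lane)  11111111
step 1: d <- (-6 - (b * 6))          01111111
step 2: b <- 1                       01111111
step 3: d <- (-9 // -2)              10000000
step 4: d <- -9                      10000000
step 5: d <- (b % 2)                 11111111

Answer: 6 steps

b: 1,1,1,1,1,1,1,1
d: 1,1,1,1,1,1,1,1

steps = 6; useful = 32; efficiency = 32/48 = 2/3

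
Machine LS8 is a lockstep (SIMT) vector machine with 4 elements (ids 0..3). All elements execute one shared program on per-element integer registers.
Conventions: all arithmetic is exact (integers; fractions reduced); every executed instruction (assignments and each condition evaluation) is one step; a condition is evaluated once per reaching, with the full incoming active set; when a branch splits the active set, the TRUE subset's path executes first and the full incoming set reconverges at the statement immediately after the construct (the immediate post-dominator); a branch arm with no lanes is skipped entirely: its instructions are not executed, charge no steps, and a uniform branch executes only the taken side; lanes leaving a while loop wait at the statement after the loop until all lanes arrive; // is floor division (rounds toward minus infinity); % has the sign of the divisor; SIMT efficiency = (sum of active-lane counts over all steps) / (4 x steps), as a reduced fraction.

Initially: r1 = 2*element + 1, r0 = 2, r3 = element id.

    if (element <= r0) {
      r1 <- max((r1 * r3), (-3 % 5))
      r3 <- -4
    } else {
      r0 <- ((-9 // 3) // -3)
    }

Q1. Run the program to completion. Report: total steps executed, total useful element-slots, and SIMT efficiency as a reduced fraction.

Answer: 4 steps, 11 useful, 11/16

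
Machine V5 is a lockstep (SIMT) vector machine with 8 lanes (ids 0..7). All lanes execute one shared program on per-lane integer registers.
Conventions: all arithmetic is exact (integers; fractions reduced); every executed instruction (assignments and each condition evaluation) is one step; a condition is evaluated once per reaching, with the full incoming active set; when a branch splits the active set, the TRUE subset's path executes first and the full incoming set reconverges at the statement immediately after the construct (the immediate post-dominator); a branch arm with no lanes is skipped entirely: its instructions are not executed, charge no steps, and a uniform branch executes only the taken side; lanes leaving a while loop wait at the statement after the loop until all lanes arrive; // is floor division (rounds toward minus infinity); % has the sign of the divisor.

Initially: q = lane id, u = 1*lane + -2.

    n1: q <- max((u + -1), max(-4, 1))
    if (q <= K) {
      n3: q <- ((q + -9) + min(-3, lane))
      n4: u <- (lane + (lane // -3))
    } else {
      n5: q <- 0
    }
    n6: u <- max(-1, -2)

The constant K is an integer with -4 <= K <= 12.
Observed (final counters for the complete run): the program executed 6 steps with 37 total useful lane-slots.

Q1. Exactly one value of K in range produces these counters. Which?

Answer: K = 1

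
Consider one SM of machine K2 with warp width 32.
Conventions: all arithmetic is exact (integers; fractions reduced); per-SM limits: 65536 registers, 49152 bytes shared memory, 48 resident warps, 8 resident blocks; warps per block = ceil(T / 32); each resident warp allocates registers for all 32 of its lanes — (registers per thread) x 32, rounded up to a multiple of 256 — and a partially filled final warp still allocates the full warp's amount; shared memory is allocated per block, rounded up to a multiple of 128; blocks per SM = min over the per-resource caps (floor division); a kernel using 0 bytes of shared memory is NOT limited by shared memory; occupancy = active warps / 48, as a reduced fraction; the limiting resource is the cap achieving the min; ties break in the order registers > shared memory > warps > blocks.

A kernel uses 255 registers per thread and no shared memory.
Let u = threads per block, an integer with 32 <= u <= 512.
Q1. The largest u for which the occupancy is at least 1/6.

Answer: u = 256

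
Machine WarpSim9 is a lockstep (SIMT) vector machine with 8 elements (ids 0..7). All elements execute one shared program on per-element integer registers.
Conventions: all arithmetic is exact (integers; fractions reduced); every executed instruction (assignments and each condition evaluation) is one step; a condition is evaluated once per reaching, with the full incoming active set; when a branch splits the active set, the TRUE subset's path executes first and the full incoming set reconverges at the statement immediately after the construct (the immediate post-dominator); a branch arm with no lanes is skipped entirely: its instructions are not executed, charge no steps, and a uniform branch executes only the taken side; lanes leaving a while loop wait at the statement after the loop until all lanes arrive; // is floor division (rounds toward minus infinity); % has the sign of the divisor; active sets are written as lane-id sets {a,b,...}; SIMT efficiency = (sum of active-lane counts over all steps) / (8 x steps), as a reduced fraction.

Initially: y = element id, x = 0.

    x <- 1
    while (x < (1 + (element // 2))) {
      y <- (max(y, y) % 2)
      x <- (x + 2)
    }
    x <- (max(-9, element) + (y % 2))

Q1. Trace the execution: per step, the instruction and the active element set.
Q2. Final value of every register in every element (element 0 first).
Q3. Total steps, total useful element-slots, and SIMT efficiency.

step 0: x <- 1                       {0,1,2,3,4,5,6,7}
step 1: eval (x < (1 + (element // 2))) {0,1,2,3,4,5,6,7}
step 2: y <- (max(y, y) % 2)         {2,3,4,5,6,7}
step 3: x <- (x + 2)                 {2,3,4,5,6,7}
step 4: eval (x < (1 + (element // 2))) {2,3,4,5,6,7}
step 5: y <- (max(y, y) % 2)         {6,7}
step 6: x <- (x + 2)                 {6,7}
step 7: eval (x < (1 + (element // 2))) {6,7}
step 8: x <- (max(-9, element) + (y % 2)) {0,1,2,3,4,5,6,7}

Answer: 9 steps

y: 0,1,0,1,0,1,0,1
x: 0,2,2,4,4,6,6,8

steps = 9; useful = 48; efficiency = 48/72 = 2/3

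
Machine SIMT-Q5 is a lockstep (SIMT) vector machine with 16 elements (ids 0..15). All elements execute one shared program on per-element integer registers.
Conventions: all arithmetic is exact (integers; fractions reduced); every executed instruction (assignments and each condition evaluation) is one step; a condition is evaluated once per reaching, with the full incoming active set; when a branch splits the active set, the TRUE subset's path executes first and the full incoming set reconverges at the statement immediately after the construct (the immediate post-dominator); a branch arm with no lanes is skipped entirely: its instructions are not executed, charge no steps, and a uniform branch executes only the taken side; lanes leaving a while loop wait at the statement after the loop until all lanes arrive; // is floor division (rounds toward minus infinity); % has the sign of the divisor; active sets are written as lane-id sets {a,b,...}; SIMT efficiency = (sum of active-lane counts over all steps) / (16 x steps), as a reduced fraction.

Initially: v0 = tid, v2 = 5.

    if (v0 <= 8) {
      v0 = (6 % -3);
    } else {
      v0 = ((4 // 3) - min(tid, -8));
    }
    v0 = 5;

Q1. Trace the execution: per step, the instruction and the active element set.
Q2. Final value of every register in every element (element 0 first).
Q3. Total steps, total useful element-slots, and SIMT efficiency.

step 0: eval (v0 <= 8)               {0,1,2,3,4,5,6,7,8,9,10,11,12,13,14,15}
step 1: v0 <- (6 % -3)               {0,1,2,3,4,5,6,7,8}
step 2: v0 <- ((4 // 3) - min(tid, -8)) {9,10,11,12,13,14,15}
step 3: v0 <- 5                      {0,1,2,3,4,5,6,7,8,9,10,11,12,13,14,15}

Answer: 4 steps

v0: 5,5,5,5,5,5,5,5,5,5,5,5,5,5,5,5
v2: 5,5,5,5,5,5,5,5,5,5,5,5,5,5,5,5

steps = 4; useful = 48; efficiency = 48/64 = 3/4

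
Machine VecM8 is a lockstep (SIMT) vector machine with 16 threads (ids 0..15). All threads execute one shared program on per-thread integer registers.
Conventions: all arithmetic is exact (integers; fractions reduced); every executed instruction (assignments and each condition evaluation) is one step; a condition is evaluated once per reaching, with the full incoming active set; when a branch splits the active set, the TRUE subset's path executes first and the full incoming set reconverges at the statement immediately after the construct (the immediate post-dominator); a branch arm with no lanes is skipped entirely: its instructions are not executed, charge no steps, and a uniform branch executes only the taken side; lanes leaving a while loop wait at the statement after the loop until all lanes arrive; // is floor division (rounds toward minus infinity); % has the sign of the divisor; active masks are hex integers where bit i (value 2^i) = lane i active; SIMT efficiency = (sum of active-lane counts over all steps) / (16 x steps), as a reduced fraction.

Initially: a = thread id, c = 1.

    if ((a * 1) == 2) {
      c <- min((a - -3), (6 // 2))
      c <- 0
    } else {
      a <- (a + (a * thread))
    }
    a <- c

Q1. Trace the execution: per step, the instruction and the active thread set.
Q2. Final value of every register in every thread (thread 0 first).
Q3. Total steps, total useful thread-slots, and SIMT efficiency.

step 0: eval ((a * 1) == 2)          0xffff
step 1: c <- min((a - -3), (6 // 2)) 0x0004
step 2: c <- 0                       0x0004
step 3: a <- (a + (a * thread))      0xfffb
step 4: a <- c                       0xffff

Answer: 5 steps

a: 1,1,0,1,1,1,1,1,1,1,1,1,1,1,1,1
c: 1,1,0,1,1,1,1,1,1,1,1,1,1,1,1,1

steps = 5; useful = 49; efficiency = 49/80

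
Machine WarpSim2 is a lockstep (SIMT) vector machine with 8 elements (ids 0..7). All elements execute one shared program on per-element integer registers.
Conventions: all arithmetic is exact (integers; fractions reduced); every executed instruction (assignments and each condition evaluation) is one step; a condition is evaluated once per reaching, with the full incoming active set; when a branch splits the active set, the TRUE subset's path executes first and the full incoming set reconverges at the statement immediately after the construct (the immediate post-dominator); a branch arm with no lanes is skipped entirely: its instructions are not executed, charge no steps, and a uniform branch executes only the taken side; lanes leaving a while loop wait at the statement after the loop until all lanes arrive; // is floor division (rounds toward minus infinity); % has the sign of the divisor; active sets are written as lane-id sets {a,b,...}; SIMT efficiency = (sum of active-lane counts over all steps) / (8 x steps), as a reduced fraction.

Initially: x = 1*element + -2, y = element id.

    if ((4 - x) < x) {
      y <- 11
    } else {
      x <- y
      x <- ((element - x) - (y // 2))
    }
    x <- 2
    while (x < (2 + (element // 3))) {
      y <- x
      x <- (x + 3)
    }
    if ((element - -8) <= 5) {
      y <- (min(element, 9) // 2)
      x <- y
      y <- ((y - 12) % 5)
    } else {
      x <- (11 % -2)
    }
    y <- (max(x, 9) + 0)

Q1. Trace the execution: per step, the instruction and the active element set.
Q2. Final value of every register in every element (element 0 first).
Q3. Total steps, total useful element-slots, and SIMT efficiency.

step 0: eval ((4 - x) < x)           {0,1,2,3,4,5,6,7}
step 1: y <- 11                      {5,6,7}
step 2: x <- y                       {0,1,2,3,4}
step 3: x <- ((element - x) - (y // 2)) {0,1,2,3,4}
step 4: x <- 2                       {0,1,2,3,4,5,6,7}
step 5: eval (x < (2 + (element // 3))) {0,1,2,3,4,5,6,7}
step 6: y <- x                       {3,4,5,6,7}
step 7: x <- (x + 3)                 {3,4,5,6,7}
step 8: eval (x < (2 + (element // 3))) {3,4,5,6,7}
step 9: eval ((element - -8) <= 5)   {0,1,2,3,4,5,6,7}
step 10: x <- (11 % -2)               {0,1,2,3,4,5,6,7}
step 11: y <- (max(x, 9) + 0)         {0,1,2,3,4,5,6,7}

Answer: 12 steps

x: -1,-1,-1,-1,-1,-1,-1,-1
y: 9,9,9,9,9,9,9,9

steps = 12; useful = 76; efficiency = 76/96 = 19/24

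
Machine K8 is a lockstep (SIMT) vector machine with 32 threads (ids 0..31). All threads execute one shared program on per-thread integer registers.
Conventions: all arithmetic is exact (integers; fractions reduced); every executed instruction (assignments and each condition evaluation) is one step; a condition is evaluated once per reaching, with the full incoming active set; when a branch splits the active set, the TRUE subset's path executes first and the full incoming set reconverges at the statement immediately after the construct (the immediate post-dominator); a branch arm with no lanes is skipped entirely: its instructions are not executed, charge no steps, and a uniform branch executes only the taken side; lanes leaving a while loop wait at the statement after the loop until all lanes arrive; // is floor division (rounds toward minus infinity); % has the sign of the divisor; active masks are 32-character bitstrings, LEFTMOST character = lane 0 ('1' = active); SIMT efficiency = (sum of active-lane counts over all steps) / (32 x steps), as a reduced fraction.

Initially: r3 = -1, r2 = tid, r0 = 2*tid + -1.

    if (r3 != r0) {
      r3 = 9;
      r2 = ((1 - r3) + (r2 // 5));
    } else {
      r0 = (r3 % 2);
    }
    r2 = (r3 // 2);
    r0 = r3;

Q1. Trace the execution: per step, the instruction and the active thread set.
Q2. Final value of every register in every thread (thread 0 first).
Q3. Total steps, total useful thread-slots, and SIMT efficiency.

step 0: eval (r3 != r0)              11111111111111111111111111111111
step 1: r3 <- 9                      01111111111111111111111111111111
step 2: r2 <- ((1 - r3) + (r2 // 5)) 01111111111111111111111111111111
step 3: r0 <- (r3 % 2)               10000000000000000000000000000000
step 4: r2 <- (r3 // 2)              11111111111111111111111111111111
step 5: r0 <- r3                     11111111111111111111111111111111

Answer: 6 steps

r3: -1,9,9,9,9,9,9,9,9,9,9,9,9,9,9,9,9,9,9,9,9,9,9,9,9,9,9,9,9,9,9,9
r2: -1,4,4,4,4,4,4,4,4,4,4,4,4,4,4,4,4,4,4,4,4,4,4,4,4,4,4,4,4,4,4,4
r0: -1,9,9,9,9,9,9,9,9,9,9,9,9,9,9,9,9,9,9,9,9,9,9,9,9,9,9,9,9,9,9,9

steps = 6; useful = 159; efficiency = 159/192 = 53/64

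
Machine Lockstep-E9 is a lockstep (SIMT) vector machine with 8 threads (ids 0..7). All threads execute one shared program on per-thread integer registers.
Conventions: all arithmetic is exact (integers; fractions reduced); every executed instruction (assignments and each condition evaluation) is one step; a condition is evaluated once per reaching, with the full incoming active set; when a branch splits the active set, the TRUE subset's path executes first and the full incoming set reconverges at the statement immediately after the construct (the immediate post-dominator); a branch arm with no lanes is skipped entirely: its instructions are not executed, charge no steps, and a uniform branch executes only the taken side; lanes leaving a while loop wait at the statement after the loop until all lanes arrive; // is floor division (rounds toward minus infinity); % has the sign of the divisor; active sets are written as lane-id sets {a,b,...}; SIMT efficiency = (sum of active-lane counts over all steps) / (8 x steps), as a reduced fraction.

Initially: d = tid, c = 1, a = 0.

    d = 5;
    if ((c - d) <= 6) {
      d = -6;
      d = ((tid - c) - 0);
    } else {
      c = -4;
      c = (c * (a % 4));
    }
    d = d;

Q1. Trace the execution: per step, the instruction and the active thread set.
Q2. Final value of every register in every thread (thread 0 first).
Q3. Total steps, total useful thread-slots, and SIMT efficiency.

step 0: d <- 5                       {0,1,2,3,4,5,6,7}
step 1: eval ((c - d) <= 6)          {0,1,2,3,4,5,6,7}
step 2: d <- -6                      {0,1,2,3,4,5,6,7}
step 3: d <- ((tid - c) - 0)         {0,1,2,3,4,5,6,7}
step 4: d <- d                       {0,1,2,3,4,5,6,7}

Answer: 5 steps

d: -1,0,1,2,3,4,5,6
c: 1,1,1,1,1,1,1,1
a: 0,0,0,0,0,0,0,0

steps = 5; useful = 40; efficiency = 40/40 = 1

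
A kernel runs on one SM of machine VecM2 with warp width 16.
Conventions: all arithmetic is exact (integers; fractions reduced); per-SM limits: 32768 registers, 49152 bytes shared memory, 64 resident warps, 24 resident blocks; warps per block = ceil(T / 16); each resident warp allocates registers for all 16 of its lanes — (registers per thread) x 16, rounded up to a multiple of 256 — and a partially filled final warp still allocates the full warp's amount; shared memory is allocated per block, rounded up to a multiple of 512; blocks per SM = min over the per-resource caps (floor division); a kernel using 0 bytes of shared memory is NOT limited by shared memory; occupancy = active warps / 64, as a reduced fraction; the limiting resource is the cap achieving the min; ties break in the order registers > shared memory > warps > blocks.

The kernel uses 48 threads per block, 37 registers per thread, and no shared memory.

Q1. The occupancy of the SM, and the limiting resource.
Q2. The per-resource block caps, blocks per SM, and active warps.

Answer: occupancy 21/32, limited by registers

registers: 14 blocks
shared memory: no limit (kernel uses none)
warps: 21 blocks
blocks: 24 blocks

Answer: 14 blocks, 42 active warps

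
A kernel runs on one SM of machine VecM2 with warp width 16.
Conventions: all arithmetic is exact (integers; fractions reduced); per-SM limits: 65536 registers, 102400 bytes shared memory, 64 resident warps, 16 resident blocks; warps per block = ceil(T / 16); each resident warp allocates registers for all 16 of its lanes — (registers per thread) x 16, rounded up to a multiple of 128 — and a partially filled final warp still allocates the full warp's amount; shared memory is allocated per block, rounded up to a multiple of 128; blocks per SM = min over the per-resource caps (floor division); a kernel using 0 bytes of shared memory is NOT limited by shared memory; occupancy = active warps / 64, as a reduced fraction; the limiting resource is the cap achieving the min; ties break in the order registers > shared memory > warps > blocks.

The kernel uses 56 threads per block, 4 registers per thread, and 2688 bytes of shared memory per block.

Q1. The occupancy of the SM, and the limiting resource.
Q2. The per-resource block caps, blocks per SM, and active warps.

Answer: occupancy 1, limited by warps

registers: 128 blocks
shared memory: 38 blocks
warps: 16 blocks
blocks: 16 blocks

Answer: 16 blocks, 64 active warps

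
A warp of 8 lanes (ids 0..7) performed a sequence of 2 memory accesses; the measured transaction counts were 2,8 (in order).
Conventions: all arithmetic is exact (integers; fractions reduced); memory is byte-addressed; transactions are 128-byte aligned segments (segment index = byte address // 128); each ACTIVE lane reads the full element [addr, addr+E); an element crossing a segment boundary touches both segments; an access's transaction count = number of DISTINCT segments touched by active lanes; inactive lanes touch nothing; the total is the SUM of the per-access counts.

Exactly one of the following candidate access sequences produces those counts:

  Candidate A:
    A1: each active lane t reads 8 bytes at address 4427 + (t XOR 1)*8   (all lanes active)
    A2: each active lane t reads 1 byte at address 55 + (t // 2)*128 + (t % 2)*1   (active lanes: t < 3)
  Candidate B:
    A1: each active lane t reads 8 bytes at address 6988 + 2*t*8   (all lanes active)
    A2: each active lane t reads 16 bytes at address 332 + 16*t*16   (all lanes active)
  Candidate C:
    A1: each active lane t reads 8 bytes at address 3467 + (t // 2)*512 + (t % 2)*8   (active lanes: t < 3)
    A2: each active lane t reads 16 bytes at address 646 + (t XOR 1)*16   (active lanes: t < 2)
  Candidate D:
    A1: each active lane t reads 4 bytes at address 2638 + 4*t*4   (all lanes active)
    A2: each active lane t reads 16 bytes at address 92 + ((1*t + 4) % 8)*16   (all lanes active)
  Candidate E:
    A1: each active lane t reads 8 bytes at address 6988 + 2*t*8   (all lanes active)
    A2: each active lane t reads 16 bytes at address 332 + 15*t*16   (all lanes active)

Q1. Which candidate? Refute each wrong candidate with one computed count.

A: A2 gives 2 transactions, not 8
C: A2 gives 1 transaction, not 8
D: A2 gives 2 transactions, not 8
E: A2 gives 9 transactions, not 8
B: all counts match (2,8)

Answer: B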